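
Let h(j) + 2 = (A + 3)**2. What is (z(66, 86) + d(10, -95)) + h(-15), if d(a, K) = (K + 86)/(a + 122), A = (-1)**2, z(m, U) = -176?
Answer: -7131/44 ≈ -162.07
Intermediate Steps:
A = 1
h(j) = 14 (h(j) = -2 + (1 + 3)**2 = -2 + 4**2 = -2 + 16 = 14)
d(a, K) = (86 + K)/(122 + a)
(z(66, 86) + d(10, -95)) + h(-15) = (-176 + (86 - 95)/(122 + 10)) + 14 = (-176 - 9/132) + 14 = (-176 + (1/132)*(-9)) + 14 = (-176 - 3/44) + 14 = -7747/44 + 14 = -7131/44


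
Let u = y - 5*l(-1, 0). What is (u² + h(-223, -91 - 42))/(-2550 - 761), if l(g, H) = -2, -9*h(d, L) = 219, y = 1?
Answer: -290/9933 ≈ -0.029196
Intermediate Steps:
h(d, L) = -73/3 (h(d, L) = -⅑*219 = -73/3)
u = 11 (u = 1 - 5*(-2) = 1 + 10 = 11)
(u² + h(-223, -91 - 42))/(-2550 - 761) = (11² - 73/3)/(-2550 - 761) = (121 - 73/3)/(-3311) = (290/3)*(-1/3311) = -290/9933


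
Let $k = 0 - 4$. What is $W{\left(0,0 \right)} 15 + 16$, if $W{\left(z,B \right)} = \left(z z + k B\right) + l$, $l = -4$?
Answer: $-44$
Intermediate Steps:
$k = -4$ ($k = 0 - 4 = -4$)
$W{\left(z,B \right)} = -4 + z^{2} - 4 B$ ($W{\left(z,B \right)} = \left(z z - 4 B\right) - 4 = \left(z^{2} - 4 B\right) - 4 = -4 + z^{2} - 4 B$)
$W{\left(0,0 \right)} 15 + 16 = \left(-4 + 0^{2} - 0\right) 15 + 16 = \left(-4 + 0 + 0\right) 15 + 16 = \left(-4\right) 15 + 16 = -60 + 16 = -44$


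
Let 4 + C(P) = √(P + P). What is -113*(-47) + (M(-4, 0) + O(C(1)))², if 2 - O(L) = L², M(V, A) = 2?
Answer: 5635 - 224*√2 ≈ 5318.2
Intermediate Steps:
C(P) = -4 + √2*√P (C(P) = -4 + √(P + P) = -4 + √(2*P) = -4 + √2*√P)
O(L) = 2 - L²
-113*(-47) + (M(-4, 0) + O(C(1)))² = -113*(-47) + (2 + (2 - (-4 + √2*√1)²))² = 5311 + (2 + (2 - (-4 + √2*1)²))² = 5311 + (2 + (2 - (-4 + √2)²))² = 5311 + (4 - (-4 + √2)²)²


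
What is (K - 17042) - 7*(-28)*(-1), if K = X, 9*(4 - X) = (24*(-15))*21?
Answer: -16394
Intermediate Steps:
X = 844 (X = 4 - 24*(-15)*21/9 = 4 - (-40)*21 = 4 - 1/9*(-7560) = 4 + 840 = 844)
K = 844
(K - 17042) - 7*(-28)*(-1) = (844 - 17042) - 7*(-28)*(-1) = -16198 + 196*(-1) = -16198 - 196 = -16394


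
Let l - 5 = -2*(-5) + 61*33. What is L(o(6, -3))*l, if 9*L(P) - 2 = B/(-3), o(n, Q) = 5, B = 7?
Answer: -676/9 ≈ -75.111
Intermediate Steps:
l = 2028 (l = 5 + (-2*(-5) + 61*33) = 5 + (10 + 2013) = 5 + 2023 = 2028)
L(P) = -1/27 (L(P) = 2/9 + (7/(-3))/9 = 2/9 + (7*(-⅓))/9 = 2/9 + (⅑)*(-7/3) = 2/9 - 7/27 = -1/27)
L(o(6, -3))*l = -1/27*2028 = -676/9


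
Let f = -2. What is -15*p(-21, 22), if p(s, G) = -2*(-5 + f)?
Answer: -210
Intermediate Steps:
p(s, G) = 14 (p(s, G) = -2*(-5 - 2) = -2*(-7) = 14)
-15*p(-21, 22) = -15*14 = -210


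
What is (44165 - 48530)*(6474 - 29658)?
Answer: 101198160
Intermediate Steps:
(44165 - 48530)*(6474 - 29658) = -4365*(-23184) = 101198160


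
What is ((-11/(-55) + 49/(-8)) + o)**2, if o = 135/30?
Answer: 3249/1600 ≈ 2.0306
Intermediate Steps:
o = 9/2 (o = 135*(1/30) = 9/2 ≈ 4.5000)
((-11/(-55) + 49/(-8)) + o)**2 = ((-11/(-55) + 49/(-8)) + 9/2)**2 = ((-11*(-1/55) + 49*(-1/8)) + 9/2)**2 = ((1/5 - 49/8) + 9/2)**2 = (-237/40 + 9/2)**2 = (-57/40)**2 = 3249/1600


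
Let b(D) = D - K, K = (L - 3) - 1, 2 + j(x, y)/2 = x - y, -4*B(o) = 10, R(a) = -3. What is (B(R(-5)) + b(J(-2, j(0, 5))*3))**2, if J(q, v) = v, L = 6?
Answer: 8649/4 ≈ 2162.3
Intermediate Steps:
B(o) = -5/2 (B(o) = -1/4*10 = -5/2)
j(x, y) = -4 - 2*y + 2*x (j(x, y) = -4 + 2*(x - y) = -4 + (-2*y + 2*x) = -4 - 2*y + 2*x)
K = 2 (K = (6 - 3) - 1 = 3 - 1 = 2)
b(D) = -2 + D (b(D) = D - 1*2 = D - 2 = -2 + D)
(B(R(-5)) + b(J(-2, j(0, 5))*3))**2 = (-5/2 + (-2 + (-4 - 2*5 + 2*0)*3))**2 = (-5/2 + (-2 + (-4 - 10 + 0)*3))**2 = (-5/2 + (-2 - 14*3))**2 = (-5/2 + (-2 - 42))**2 = (-5/2 - 44)**2 = (-93/2)**2 = 8649/4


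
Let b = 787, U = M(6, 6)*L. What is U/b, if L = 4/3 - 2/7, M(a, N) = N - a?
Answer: 0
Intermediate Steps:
L = 22/21 (L = 4*(1/3) - 2*1/7 = 4/3 - 2/7 = 22/21 ≈ 1.0476)
U = 0 (U = (6 - 1*6)*(22/21) = (6 - 6)*(22/21) = 0*(22/21) = 0)
U/b = 0/787 = 0*(1/787) = 0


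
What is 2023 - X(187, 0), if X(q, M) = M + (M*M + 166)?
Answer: 1857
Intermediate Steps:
X(q, M) = 166 + M + M² (X(q, M) = M + (M² + 166) = M + (166 + M²) = 166 + M + M²)
2023 - X(187, 0) = 2023 - (166 + 0 + 0²) = 2023 - (166 + 0 + 0) = 2023 - 1*166 = 2023 - 166 = 1857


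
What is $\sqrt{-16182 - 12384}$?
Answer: $69 i \sqrt{6} \approx 169.01 i$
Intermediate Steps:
$\sqrt{-16182 - 12384} = \sqrt{-28566} = 69 i \sqrt{6}$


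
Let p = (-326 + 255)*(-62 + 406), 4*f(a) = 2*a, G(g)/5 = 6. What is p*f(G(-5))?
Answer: -366360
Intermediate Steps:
G(g) = 30 (G(g) = 5*6 = 30)
f(a) = a/2 (f(a) = (2*a)/4 = a/2)
p = -24424 (p = -71*344 = -24424)
p*f(G(-5)) = -12212*30 = -24424*15 = -366360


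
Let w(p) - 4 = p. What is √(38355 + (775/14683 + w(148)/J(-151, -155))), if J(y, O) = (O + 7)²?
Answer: 3*√5031218642162278/1086542 ≈ 195.84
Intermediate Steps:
w(p) = 4 + p
J(y, O) = (7 + O)²
√(38355 + (775/14683 + w(148)/J(-151, -155))) = √(38355 + (775/14683 + (4 + 148)/((7 - 155)²))) = √(38355 + (775*(1/14683) + 152/((-148)²))) = √(38355 + (775/14683 + 152/21904)) = √(38355 + (775/14683 + 152*(1/21904))) = √(38355 + (775/14683 + 19/2738)) = √(38355 + 2400927/40202054) = √(1541952182097/40202054) = 3*√5031218642162278/1086542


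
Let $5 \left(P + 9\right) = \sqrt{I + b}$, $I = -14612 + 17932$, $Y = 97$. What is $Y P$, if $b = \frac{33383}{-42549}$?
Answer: $-873 + \frac{97 \sqrt{6009165358053}}{212745} \approx 244.69$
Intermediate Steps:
$I = 3320$
$b = - \frac{33383}{42549}$ ($b = 33383 \left(- \frac{1}{42549}\right) = - \frac{33383}{42549} \approx -0.78458$)
$P = -9 + \frac{\sqrt{6009165358053}}{212745}$ ($P = -9 + \frac{\sqrt{3320 - \frac{33383}{42549}}}{5} = -9 + \frac{\sqrt{\frac{141229297}{42549}}}{5} = -9 + \frac{\frac{1}{42549} \sqrt{6009165358053}}{5} = -9 + \frac{\sqrt{6009165358053}}{212745} \approx 2.5225$)
$Y P = 97 \left(-9 + \frac{\sqrt{6009165358053}}{212745}\right) = -873 + \frac{97 \sqrt{6009165358053}}{212745}$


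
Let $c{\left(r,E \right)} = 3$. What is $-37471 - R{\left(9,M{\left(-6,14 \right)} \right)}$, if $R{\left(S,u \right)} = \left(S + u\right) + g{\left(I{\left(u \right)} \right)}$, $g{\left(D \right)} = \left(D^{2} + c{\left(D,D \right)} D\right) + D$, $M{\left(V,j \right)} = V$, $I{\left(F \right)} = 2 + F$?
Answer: $-37474$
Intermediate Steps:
$g{\left(D \right)} = D^{2} + 4 D$ ($g{\left(D \right)} = \left(D^{2} + 3 D\right) + D = D^{2} + 4 D$)
$R{\left(S,u \right)} = S + u + \left(2 + u\right) \left(6 + u\right)$ ($R{\left(S,u \right)} = \left(S + u\right) + \left(2 + u\right) \left(4 + \left(2 + u\right)\right) = \left(S + u\right) + \left(2 + u\right) \left(6 + u\right) = S + u + \left(2 + u\right) \left(6 + u\right)$)
$-37471 - R{\left(9,M{\left(-6,14 \right)} \right)} = -37471 - \left(9 - 6 + \left(2 - 6\right) \left(6 - 6\right)\right) = -37471 - \left(9 - 6 - 0\right) = -37471 - \left(9 - 6 + 0\right) = -37471 - 3 = -37474$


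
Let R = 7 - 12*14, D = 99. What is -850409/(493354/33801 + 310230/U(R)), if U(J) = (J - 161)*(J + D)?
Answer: -15101544313002/535142197 ≈ -28220.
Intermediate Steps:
R = -161 (R = 7 - 168 = -161)
U(J) = (-161 + J)*(99 + J) (U(J) = (J - 161)*(J + 99) = (-161 + J)*(99 + J))
-850409/(493354/33801 + 310230/U(R)) = -850409/(493354/33801 + 310230/(-15939 + (-161)² - 62*(-161))) = -850409/(493354*(1/33801) + 310230/(-15939 + 25921 + 9982)) = -850409/(25966/1779 + 310230/19964) = -850409/(25966/1779 + 310230*(1/19964)) = -850409/(25966/1779 + 155115/9982) = -850409/535142197/17757978 = -850409*17757978/535142197 = -15101544313002/535142197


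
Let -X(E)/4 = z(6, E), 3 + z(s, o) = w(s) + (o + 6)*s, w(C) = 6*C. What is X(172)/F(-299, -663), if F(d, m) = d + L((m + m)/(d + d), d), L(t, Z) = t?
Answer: 50646/3413 ≈ 14.839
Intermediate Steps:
F(d, m) = d + m/d (F(d, m) = d + (m + m)/(d + d) = d + (2*m)/((2*d)) = d + (2*m)*(1/(2*d)) = d + m/d)
z(s, o) = -3 + 6*s + s*(6 + o) (z(s, o) = -3 + (6*s + (o + 6)*s) = -3 + (6*s + (6 + o)*s) = -3 + (6*s + s*(6 + o)) = -3 + 6*s + s*(6 + o))
X(E) = -276 - 24*E (X(E) = -4*(-3 + 12*6 + E*6) = -4*(-3 + 72 + 6*E) = -4*(69 + 6*E) = -276 - 24*E)
X(172)/F(-299, -663) = (-276 - 24*172)/(-299 - 663/(-299)) = (-276 - 4128)/(-299 - 663*(-1/299)) = -4404/(-299 + 51/23) = -4404/(-6826/23) = -4404*(-23/6826) = 50646/3413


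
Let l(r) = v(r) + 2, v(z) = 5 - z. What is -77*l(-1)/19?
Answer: -616/19 ≈ -32.421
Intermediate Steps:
l(r) = 7 - r (l(r) = (5 - r) + 2 = 7 - r)
-77*l(-1)/19 = -77*(7 - 1*(-1))/19 = -77*(7 + 1)*(1/19) = -77*8*(1/19) = -616*1/19 = -616/19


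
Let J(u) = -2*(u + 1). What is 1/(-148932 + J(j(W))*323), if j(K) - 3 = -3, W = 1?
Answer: -1/149578 ≈ -6.6855e-6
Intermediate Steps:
j(K) = 0 (j(K) = 3 - 3 = 0)
J(u) = -2 - 2*u (J(u) = -2*(1 + u) = -2 - 2*u)
1/(-148932 + J(j(W))*323) = 1/(-148932 + (-2 - 2*0)*323) = 1/(-148932 + (-2 + 0)*323) = 1/(-148932 - 2*323) = 1/(-148932 - 646) = 1/(-149578) = -1/149578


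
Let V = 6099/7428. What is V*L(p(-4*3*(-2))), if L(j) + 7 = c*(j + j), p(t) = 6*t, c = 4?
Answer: 2327785/2476 ≈ 940.14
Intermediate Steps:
V = 2033/2476 (V = 6099*(1/7428) = 2033/2476 ≈ 0.82108)
L(j) = -7 + 8*j (L(j) = -7 + 4*(j + j) = -7 + 4*(2*j) = -7 + 8*j)
V*L(p(-4*3*(-2))) = 2033*(-7 + 8*(6*(-4*3*(-2))))/2476 = 2033*(-7 + 8*(6*(-12*(-2))))/2476 = 2033*(-7 + 8*(6*24))/2476 = 2033*(-7 + 8*144)/2476 = 2033*(-7 + 1152)/2476 = (2033/2476)*1145 = 2327785/2476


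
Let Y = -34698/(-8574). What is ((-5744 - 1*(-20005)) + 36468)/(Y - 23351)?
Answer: -72491741/33362796 ≈ -2.1728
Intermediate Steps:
Y = 5783/1429 (Y = -34698*(-1/8574) = 5783/1429 ≈ 4.0469)
((-5744 - 1*(-20005)) + 36468)/(Y - 23351) = ((-5744 - 1*(-20005)) + 36468)/(5783/1429 - 23351) = ((-5744 + 20005) + 36468)/(-33362796/1429) = (14261 + 36468)*(-1429/33362796) = 50729*(-1429/33362796) = -72491741/33362796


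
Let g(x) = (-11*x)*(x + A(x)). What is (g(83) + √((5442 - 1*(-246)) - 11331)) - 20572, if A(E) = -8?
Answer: -89047 + 3*I*√627 ≈ -89047.0 + 75.12*I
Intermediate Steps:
g(x) = -11*x*(-8 + x) (g(x) = (-11*x)*(x - 8) = (-11*x)*(-8 + x) = -11*x*(-8 + x))
(g(83) + √((5442 - 1*(-246)) - 11331)) - 20572 = (11*83*(8 - 1*83) + √((5442 - 1*(-246)) - 11331)) - 20572 = (11*83*(8 - 83) + √((5442 + 246) - 11331)) - 20572 = (11*83*(-75) + √(5688 - 11331)) - 20572 = (-68475 + √(-5643)) - 20572 = (-68475 + 3*I*√627) - 20572 = -89047 + 3*I*√627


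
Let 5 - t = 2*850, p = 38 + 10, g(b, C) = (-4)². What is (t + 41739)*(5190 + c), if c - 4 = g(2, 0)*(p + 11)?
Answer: 245790072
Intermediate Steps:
g(b, C) = 16
p = 48
c = 948 (c = 4 + 16*(48 + 11) = 4 + 16*59 = 4 + 944 = 948)
t = -1695 (t = 5 - 2*850 = 5 - 1*1700 = 5 - 1700 = -1695)
(t + 41739)*(5190 + c) = (-1695 + 41739)*(5190 + 948) = 40044*6138 = 245790072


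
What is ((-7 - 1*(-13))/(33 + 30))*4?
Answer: 8/21 ≈ 0.38095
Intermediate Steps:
((-7 - 1*(-13))/(33 + 30))*4 = ((-7 + 13)/63)*4 = ((1/63)*6)*4 = (2/21)*4 = 8/21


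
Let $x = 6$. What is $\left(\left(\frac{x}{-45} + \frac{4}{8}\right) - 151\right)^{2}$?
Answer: $\frac{20421361}{900} \approx 22690.0$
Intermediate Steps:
$\left(\left(\frac{x}{-45} + \frac{4}{8}\right) - 151\right)^{2} = \left(\left(\frac{6}{-45} + \frac{4}{8}\right) - 151\right)^{2} = \left(\left(6 \left(- \frac{1}{45}\right) + 4 \cdot \frac{1}{8}\right) - 151\right)^{2} = \left(\left(- \frac{2}{15} + \frac{1}{2}\right) - 151\right)^{2} = \left(\frac{11}{30} - 151\right)^{2} = \left(- \frac{4519}{30}\right)^{2} = \frac{20421361}{900}$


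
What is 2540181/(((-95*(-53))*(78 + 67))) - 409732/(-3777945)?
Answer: 1979159839589/551636639175 ≈ 3.5878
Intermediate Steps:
2540181/(((-95*(-53))*(78 + 67))) - 409732/(-3777945) = 2540181/((5035*145)) - 409732*(-1/3777945) = 2540181/730075 + 409732/3777945 = 1979159839589/551636639175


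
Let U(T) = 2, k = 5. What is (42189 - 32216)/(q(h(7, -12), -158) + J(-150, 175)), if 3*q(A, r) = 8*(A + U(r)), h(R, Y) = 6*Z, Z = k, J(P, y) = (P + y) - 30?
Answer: 29919/241 ≈ 124.15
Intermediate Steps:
J(P, y) = -30 + P + y
Z = 5
h(R, Y) = 30 (h(R, Y) = 6*5 = 30)
q(A, r) = 16/3 + 8*A/3 (q(A, r) = (8*(A + 2))/3 = (8*(2 + A))/3 = (16 + 8*A)/3 = 16/3 + 8*A/3)
(42189 - 32216)/(q(h(7, -12), -158) + J(-150, 175)) = (42189 - 32216)/((16/3 + (8/3)*30) + (-30 - 150 + 175)) = 9973/((16/3 + 80) - 5) = 9973/(256/3 - 5) = 9973/(241/3) = 9973*(3/241) = 29919/241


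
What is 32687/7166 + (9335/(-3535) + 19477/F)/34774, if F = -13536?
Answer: 5438740109233855/1192370485368384 ≈ 4.5613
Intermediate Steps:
32687/7166 + (9335/(-3535) + 19477/F)/34774 = 32687/7166 + (9335/(-3535) + 19477/(-13536))/34774 = 32687*(1/7166) + (9335*(-1/3535) + 19477*(-1/13536))*(1/34774) = 32687/7166 + (-1867/707 - 19477/13536)*(1/34774) = 32687/7166 - 39041951/9569952*1/34774 = 32687/7166 - 39041951/332785510848 = 5438740109233855/1192370485368384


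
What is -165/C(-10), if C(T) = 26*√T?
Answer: 33*I*√10/52 ≈ 2.0068*I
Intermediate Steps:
-165/C(-10) = -165*(-I*√10/260) = -(-33)*I*√10/52 = 33*I*√10/52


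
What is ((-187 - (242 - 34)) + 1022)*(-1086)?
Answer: -680922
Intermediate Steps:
((-187 - (242 - 34)) + 1022)*(-1086) = ((-187 - 1*208) + 1022)*(-1086) = ((-187 - 208) + 1022)*(-1086) = (-395 + 1022)*(-1086) = 627*(-1086) = -680922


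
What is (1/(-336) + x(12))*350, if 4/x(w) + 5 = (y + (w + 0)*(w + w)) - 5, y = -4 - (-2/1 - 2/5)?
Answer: 66725/16584 ≈ 4.0235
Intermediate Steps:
y = -8/5 (y = -4 - (-2*1 - 2*⅕) = -4 - (-2 - ⅖) = -4 - 1*(-12/5) = -4 + 12/5 = -8/5 ≈ -1.6000)
x(w) = 4/(-58/5 + 2*w²) (x(w) = 4/(-5 + ((-8/5 + (w + 0)*(w + w)) - 5)) = 4/(-5 + ((-8/5 + w*(2*w)) - 5)) = 4/(-5 + ((-8/5 + 2*w²) - 5)) = 4/(-5 + (-33/5 + 2*w²)) = 4/(-58/5 + 2*w²))
(1/(-336) + x(12))*350 = (1/(-336) + 10/(-29 + 5*12²))*350 = (-1/336 + 10/(-29 + 5*144))*350 = (-1/336 + 10/(-29 + 720))*350 = (-1/336 + 10/691)*350 = (2669/232176)*350 = 66725/16584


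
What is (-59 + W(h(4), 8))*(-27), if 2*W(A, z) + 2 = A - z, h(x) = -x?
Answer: 1782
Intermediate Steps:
W(A, z) = -1 + A/2 - z/2 (W(A, z) = -1 + (A - z)/2 = -1 + (A/2 - z/2) = -1 + A/2 - z/2)
(-59 + W(h(4), 8))*(-27) = (-59 + (-1 + (-1*4)/2 - ½*8))*(-27) = (-59 + (-1 + (½)*(-4) - 4))*(-27) = (-59 + (-1 - 2 - 4))*(-27) = (-59 - 7)*(-27) = -66*(-27) = 1782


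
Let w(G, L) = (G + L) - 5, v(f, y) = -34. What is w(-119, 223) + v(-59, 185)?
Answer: 65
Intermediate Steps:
w(G, L) = -5 + G + L
w(-119, 223) + v(-59, 185) = (-5 - 119 + 223) - 34 = 99 - 34 = 65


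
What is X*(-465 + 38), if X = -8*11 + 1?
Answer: 37149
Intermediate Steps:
X = -87 (X = -88 + 1 = -87)
X*(-465 + 38) = -87*(-465 + 38) = -87*(-427) = 37149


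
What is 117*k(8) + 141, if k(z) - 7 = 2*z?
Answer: 2832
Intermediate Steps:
k(z) = 7 + 2*z
117*k(8) + 141 = 117*(7 + 2*8) + 141 = 117*(7 + 16) + 141 = 117*23 + 141 = 2691 + 141 = 2832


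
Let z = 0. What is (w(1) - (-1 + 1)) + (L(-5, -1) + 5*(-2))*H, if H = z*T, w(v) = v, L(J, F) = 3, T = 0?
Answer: 1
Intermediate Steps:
H = 0 (H = 0*0 = 0)
(w(1) - (-1 + 1)) + (L(-5, -1) + 5*(-2))*H = (1 - (-1 + 1)) + (3 + 5*(-2))*0 = (1 - 1*0) + (3 - 10)*0 = (1 + 0) - 7*0 = 1 + 0 = 1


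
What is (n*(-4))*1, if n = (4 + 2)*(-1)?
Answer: 24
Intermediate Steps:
n = -6 (n = 6*(-1) = -6)
(n*(-4))*1 = -6*(-4)*1 = 24*1 = 24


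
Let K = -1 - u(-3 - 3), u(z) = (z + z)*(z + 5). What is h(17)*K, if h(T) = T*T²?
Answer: -63869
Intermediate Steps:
h(T) = T³
u(z) = 2*z*(5 + z) (u(z) = (2*z)*(5 + z) = 2*z*(5 + z))
K = -13 (K = -1 - 2*(-3 - 3)*(5 + (-3 - 3)) = -1 - 2*(-6)*(5 - 6) = -1 - 2*(-6)*(-1) = -1 - 1*12 = -1 - 12 = -13)
h(17)*K = 17³*(-13) = 4913*(-13) = -63869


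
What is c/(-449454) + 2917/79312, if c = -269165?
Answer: 11329535899/17823547824 ≈ 0.63565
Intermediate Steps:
c/(-449454) + 2917/79312 = -269165/(-449454) + 2917/79312 = -269165*(-1/449454) + 2917*(1/79312) = 269165/449454 + 2917/79312 = 11329535899/17823547824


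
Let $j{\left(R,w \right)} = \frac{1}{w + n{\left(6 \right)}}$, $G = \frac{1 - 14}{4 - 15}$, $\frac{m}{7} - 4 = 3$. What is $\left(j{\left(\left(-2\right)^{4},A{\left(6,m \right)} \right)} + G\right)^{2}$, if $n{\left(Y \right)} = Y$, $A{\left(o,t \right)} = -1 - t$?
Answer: $\frac{2601}{1936} \approx 1.3435$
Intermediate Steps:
$m = 49$ ($m = 28 + 7 \cdot 3 = 28 + 21 = 49$)
$G = \frac{13}{11}$ ($G = - \frac{13}{-11} = \left(-13\right) \left(- \frac{1}{11}\right) = \frac{13}{11} \approx 1.1818$)
$j{\left(R,w \right)} = \frac{1}{6 + w}$ ($j{\left(R,w \right)} = \frac{1}{w + 6} = \frac{1}{6 + w}$)
$\left(j{\left(\left(-2\right)^{4},A{\left(6,m \right)} \right)} + G\right)^{2} = \left(\frac{1}{6 - 50} + \frac{13}{11}\right)^{2} = \left(\frac{1}{-44} + \frac{13}{11}\right)^{2} = \left(- \frac{1}{44} + \frac{13}{11}\right)^{2} = \left(\frac{51}{44}\right)^{2} = \frac{2601}{1936}$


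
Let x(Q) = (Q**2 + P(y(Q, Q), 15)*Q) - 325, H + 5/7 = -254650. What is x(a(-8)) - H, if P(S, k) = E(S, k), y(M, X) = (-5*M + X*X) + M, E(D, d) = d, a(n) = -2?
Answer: 1780098/7 ≈ 2.5430e+5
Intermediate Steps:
y(M, X) = X**2 - 4*M (y(M, X) = (-5*M + X**2) + M = (X**2 - 5*M) + M = X**2 - 4*M)
H = -1782555/7 (H = -5/7 - 254650 = -1782555/7 ≈ -2.5465e+5)
P(S, k) = k
x(Q) = -325 + Q**2 + 15*Q (x(Q) = (Q**2 + 15*Q) - 325 = -325 + Q**2 + 15*Q)
x(a(-8)) - H = (-325 + (-2)**2 + 15*(-2)) - 1*(-1782555/7) = (-325 + 4 - 30) + 1782555/7 = -351 + 1782555/7 = 1780098/7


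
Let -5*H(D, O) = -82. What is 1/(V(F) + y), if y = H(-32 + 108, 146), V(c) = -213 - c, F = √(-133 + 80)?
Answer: -4915/967614 + 25*I*√53/967614 ≈ -0.0050795 + 0.00018809*I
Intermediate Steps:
F = I*√53 (F = √(-53) = I*√53 ≈ 7.2801*I)
H(D, O) = 82/5 (H(D, O) = -⅕*(-82) = 82/5)
y = 82/5 ≈ 16.400
1/(V(F) + y) = 1/((-213 - I*√53) + 82/5) = 1/(-983/5 - I*√53)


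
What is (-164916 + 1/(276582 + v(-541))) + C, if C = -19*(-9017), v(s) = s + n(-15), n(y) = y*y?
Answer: 1770036263/276266 ≈ 6407.0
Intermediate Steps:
n(y) = y**2
v(s) = 225 + s (v(s) = s + (-15)**2 = s + 225 = 225 + s)
C = 171323
(-164916 + 1/(276582 + v(-541))) + C = (-164916 + 1/(276582 + (225 - 541))) + 171323 = (-164916 + 1/(276582 - 316)) + 171323 = (-164916 + 1/276266) + 171323 = -45560683655/276266 + 171323 = 1770036263/276266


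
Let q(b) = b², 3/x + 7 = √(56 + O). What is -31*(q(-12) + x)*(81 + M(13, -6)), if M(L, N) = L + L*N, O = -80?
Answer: -5203536/73 + 2976*I*√6/73 ≈ -71281.0 + 99.859*I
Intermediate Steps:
x = 3/(-7 + 2*I*√6) (x = 3/(-7 + √(56 - 80)) = 3/(-7 + √(-24)) = 3/(-7 + 2*I*√6) ≈ -0.28767 - 0.20133*I)
-31*(q(-12) + x)*(81 + M(13, -6)) = -31*((-12)² + (-21/73 - 6*I*√6/73))*(81 + 13*(1 - 6)) = -31*(144 + (-21/73 - 6*I*√6/73))*(81 + 13*(-5)) = -31*(10491/73 - 6*I*√6/73)*(81 - 65) = -31*(10491/73 - 6*I*√6/73)*16 = -31*(167856/73 - 96*I*√6/73) = -5203536/73 + 2976*I*√6/73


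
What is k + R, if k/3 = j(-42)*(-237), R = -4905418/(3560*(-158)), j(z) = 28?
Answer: -5596473211/281240 ≈ -19899.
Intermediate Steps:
R = 2452709/281240 (R = -4905418/(-562480) = -4905418*(-1/562480) = 2452709/281240 ≈ 8.7211)
k = -19908 (k = 3*(28*(-237)) = 3*(-6636) = -19908)
k + R = -19908 + 2452709/281240 = -5596473211/281240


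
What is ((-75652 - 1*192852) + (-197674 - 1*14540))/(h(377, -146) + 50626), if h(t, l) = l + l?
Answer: -240359/25167 ≈ -9.5506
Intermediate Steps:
h(t, l) = 2*l
((-75652 - 1*192852) + (-197674 - 1*14540))/(h(377, -146) + 50626) = ((-75652 - 1*192852) + (-197674 - 1*14540))/(2*(-146) + 50626) = ((-75652 - 192852) + (-197674 - 14540))/(-292 + 50626) = (-268504 - 212214)/50334 = -480718*1/50334 = -240359/25167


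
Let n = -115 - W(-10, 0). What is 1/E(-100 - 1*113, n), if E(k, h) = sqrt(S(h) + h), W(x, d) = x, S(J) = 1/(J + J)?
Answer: -I*sqrt(4630710)/22051 ≈ -0.097588*I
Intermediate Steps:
S(J) = 1/(2*J)
n = -105 (n = -115 - 1*(-10) = -115 + 10 = -105)
E(k, h) = sqrt(h + 1/(2*h)) (E(k, h) = sqrt(1/(2*h) + h) = sqrt(h + 1/(2*h)))
1/E(-100 - 1*113, n) = 1/(sqrt(2/(-105) + 4*(-105))/2) = 1/(sqrt(2*(-1/105) - 420)/2) = 1/(sqrt(-2/105 - 420)/2) = 1/(sqrt(-44102/105)/2) = 1/((I*sqrt(4630710)/105)/2) = 1/(I*sqrt(4630710)/210) = -I*sqrt(4630710)/22051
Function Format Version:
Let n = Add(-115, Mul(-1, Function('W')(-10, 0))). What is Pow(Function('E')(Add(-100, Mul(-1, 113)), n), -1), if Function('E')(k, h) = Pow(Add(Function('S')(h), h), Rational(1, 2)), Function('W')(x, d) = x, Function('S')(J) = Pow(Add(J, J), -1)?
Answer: Mul(Rational(-1, 22051), I, Pow(4630710, Rational(1, 2))) ≈ Mul(-0.097588, I)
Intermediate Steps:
Function('S')(J) = Mul(Rational(1, 2), Pow(J, -1)) (Function('S')(J) = Pow(Mul(2, J), -1) = Mul(Rational(1, 2), Pow(J, -1)))
n = -105 (n = Add(-115, Mul(-1, -10)) = Add(-115, 10) = -105)
Function('E')(k, h) = Pow(Add(h, Mul(Rational(1, 2), Pow(h, -1))), Rational(1, 2)) (Function('E')(k, h) = Pow(Add(Mul(Rational(1, 2), Pow(h, -1)), h), Rational(1, 2)) = Pow(Add(h, Mul(Rational(1, 2), Pow(h, -1))), Rational(1, 2)))
Pow(Function('E')(Add(-100, Mul(-1, 113)), n), -1) = Pow(Mul(Rational(1, 2), Pow(Add(Mul(2, Pow(-105, -1)), Mul(4, -105)), Rational(1, 2))), -1) = Pow(Mul(Rational(1, 2), Pow(Add(Mul(2, Rational(-1, 105)), -420), Rational(1, 2))), -1) = Pow(Mul(Rational(1, 2), Pow(Add(Rational(-2, 105), -420), Rational(1, 2))), -1) = Pow(Mul(Rational(1, 2), Pow(Rational(-44102, 105), Rational(1, 2))), -1) = Pow(Mul(Rational(1, 2), Mul(Rational(1, 105), I, Pow(4630710, Rational(1, 2)))), -1) = Pow(Mul(Rational(1, 210), I, Pow(4630710, Rational(1, 2))), -1) = Mul(Rational(-1, 22051), I, Pow(4630710, Rational(1, 2)))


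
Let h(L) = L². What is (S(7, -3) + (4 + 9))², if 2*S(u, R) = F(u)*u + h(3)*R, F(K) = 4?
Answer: 729/4 ≈ 182.25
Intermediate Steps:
S(u, R) = 2*u + 9*R/2 (S(u, R) = (4*u + 3²*R)/2 = (4*u + 9*R)/2 = 2*u + 9*R/2)
(S(7, -3) + (4 + 9))² = ((2*7 + (9/2)*(-3)) + (4 + 9))² = ((14 - 27/2) + 13)² = (½ + 13)² = (27/2)² = 729/4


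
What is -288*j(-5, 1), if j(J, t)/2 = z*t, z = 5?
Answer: -2880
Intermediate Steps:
j(J, t) = 10*t (j(J, t) = 2*(5*t) = 10*t)
-288*j(-5, 1) = -2880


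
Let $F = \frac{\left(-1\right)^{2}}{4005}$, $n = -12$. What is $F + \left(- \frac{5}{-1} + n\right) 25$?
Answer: $- \frac{700874}{4005} \approx -175.0$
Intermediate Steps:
$F = \frac{1}{4005}$ ($F = 1 \cdot \frac{1}{4005} = \frac{1}{4005} \approx 0.00024969$)
$F + \left(- \frac{5}{-1} + n\right) 25 = \frac{1}{4005} + \left(- \frac{5}{-1} - 12\right) 25 = \frac{1}{4005} + \left(\left(-5\right) \left(-1\right) - 12\right) 25 = \frac{1}{4005} + \left(5 - 12\right) 25 = \frac{1}{4005} - 175 = - \frac{700874}{4005}$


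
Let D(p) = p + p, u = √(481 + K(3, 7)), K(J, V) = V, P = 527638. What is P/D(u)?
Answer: 263819*√122/244 ≈ 11943.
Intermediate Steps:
u = 2*√122 (u = √(481 + 7) = √488 = 2*√122 ≈ 22.091)
D(p) = 2*p
P/D(u) = 527638/((2*(2*√122))) = 527638/((4*√122)) = 527638*(√122/488) = 263819*√122/244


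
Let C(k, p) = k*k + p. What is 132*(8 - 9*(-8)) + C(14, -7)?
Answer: 10749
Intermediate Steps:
C(k, p) = p + k**2 (C(k, p) = k**2 + p = p + k**2)
132*(8 - 9*(-8)) + C(14, -7) = 132*(8 - 9*(-8)) + (-7 + 14**2) = 132*(8 + 72) + (-7 + 196) = 132*80 + 189 = 10560 + 189 = 10749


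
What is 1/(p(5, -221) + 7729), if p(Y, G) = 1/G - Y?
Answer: 221/1707003 ≈ 0.00012947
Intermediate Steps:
1/(p(5, -221) + 7729) = 1/((1/(-221) - 1*5) + 7729) = 1/((-1/221 - 5) + 7729) = 1/(-1106/221 + 7729) = 1/(1707003/221) = 221/1707003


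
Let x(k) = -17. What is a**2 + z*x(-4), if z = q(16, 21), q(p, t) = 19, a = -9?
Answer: -242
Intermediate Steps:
z = 19
a**2 + z*x(-4) = (-9)**2 + 19*(-17) = 81 - 323 = -242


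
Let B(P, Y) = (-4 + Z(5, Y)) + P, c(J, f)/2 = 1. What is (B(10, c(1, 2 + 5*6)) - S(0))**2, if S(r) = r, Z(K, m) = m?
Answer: 64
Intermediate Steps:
c(J, f) = 2 (c(J, f) = 2*1 = 2)
B(P, Y) = -4 + P + Y (B(P, Y) = (-4 + Y) + P = -4 + P + Y)
(B(10, c(1, 2 + 5*6)) - S(0))**2 = ((-4 + 10 + 2) - 1*0)**2 = (8 + 0)**2 = 8**2 = 64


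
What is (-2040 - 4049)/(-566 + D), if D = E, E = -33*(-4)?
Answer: 6089/434 ≈ 14.030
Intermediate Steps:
E = 132
D = 132
(-2040 - 4049)/(-566 + D) = (-2040 - 4049)/(-566 + 132) = -6089/(-434) = -6089*(-1/434) = 6089/434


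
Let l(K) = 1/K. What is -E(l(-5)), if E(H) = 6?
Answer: -6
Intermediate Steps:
-E(l(-5)) = -1*6 = -6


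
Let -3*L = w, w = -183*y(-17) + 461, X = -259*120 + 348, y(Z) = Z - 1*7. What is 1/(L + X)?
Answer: -3/97049 ≈ -3.0912e-5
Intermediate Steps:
y(Z) = -7 + Z (y(Z) = Z - 7 = -7 + Z)
X = -30732 (X = -31080 + 348 = -30732)
w = 4853 (w = -183*(-7 - 17) + 461 = -183*(-24) + 461 = 4392 + 461 = 4853)
L = -4853/3 (L = -⅓*4853 = -4853/3 ≈ -1617.7)
1/(L + X) = 1/(-4853/3 - 30732) = 1/(-97049/3) = -3/97049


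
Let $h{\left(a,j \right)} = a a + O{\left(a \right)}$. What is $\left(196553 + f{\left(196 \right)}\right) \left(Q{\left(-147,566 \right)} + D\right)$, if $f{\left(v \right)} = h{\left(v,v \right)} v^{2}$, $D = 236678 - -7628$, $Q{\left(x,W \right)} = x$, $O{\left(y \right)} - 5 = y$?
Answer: $362260472348775$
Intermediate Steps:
$O{\left(y \right)} = 5 + y$
$D = 244306$ ($D = 236678 + 7628 = 244306$)
$h{\left(a,j \right)} = 5 + a + a^{2}$ ($h{\left(a,j \right)} = a a + \left(5 + a\right) = a^{2} + \left(5 + a\right) = 5 + a + a^{2}$)
$f{\left(v \right)} = v^{2} \left(5 + v + v^{2}\right)$ ($f{\left(v \right)} = \left(5 + v + v^{2}\right) v^{2} = v^{2} \left(5 + v + v^{2}\right)$)
$\left(196553 + f{\left(196 \right)}\right) \left(Q{\left(-147,566 \right)} + D\right) = \left(196553 + 196^{2} \left(5 + 196 + 196^{2}\right)\right) \left(-147 + 244306\right) = \left(196553 + 38416 \left(5 + 196 + 38416\right)\right) 244159 = \left(196553 + 38416 \cdot 38617\right) 244159 = \left(196553 + 1483510672\right) 244159 = 1483707225 \cdot 244159 = 362260472348775$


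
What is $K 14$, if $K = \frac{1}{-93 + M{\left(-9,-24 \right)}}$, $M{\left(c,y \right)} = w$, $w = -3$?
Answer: $- \frac{7}{48} \approx -0.14583$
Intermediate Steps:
$M{\left(c,y \right)} = -3$
$K = - \frac{1}{96}$ ($K = \frac{1}{-93 - 3} = \frac{1}{-96} = - \frac{1}{96} \approx -0.010417$)
$K 14 = \left(- \frac{1}{96}\right) 14 = - \frac{7}{48}$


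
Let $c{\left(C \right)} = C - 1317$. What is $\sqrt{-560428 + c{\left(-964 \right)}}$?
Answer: $i \sqrt{562709} \approx 750.14 i$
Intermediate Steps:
$c{\left(C \right)} = -1317 + C$
$\sqrt{-560428 + c{\left(-964 \right)}} = \sqrt{-560428 - 2281} = \sqrt{-562709} = i \sqrt{562709}$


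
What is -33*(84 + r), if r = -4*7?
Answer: -1848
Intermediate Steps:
r = -28
-33*(84 + r) = -33*(84 - 28) = -33*56 = -1848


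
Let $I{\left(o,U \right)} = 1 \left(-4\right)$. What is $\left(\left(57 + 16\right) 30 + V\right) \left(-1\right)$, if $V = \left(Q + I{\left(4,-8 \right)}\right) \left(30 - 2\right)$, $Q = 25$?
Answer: $-2778$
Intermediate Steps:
$I{\left(o,U \right)} = -4$
$V = 588$ ($V = \left(25 - 4\right) \left(30 - 2\right) = 21 \cdot 28 = 588$)
$\left(\left(57 + 16\right) 30 + V\right) \left(-1\right) = \left(\left(57 + 16\right) 30 + 588\right) \left(-1\right) = \left(73 \cdot 30 + 588\right) \left(-1\right) = \left(2190 + 588\right) \left(-1\right) = 2778 \left(-1\right) = -2778$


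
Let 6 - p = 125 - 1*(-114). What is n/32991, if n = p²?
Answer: 54289/32991 ≈ 1.6456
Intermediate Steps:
p = -233 (p = 6 - (125 - 1*(-114)) = 6 - (125 + 114) = 6 - 1*239 = 6 - 239 = -233)
n = 54289 (n = (-233)² = 54289)
n/32991 = 54289/32991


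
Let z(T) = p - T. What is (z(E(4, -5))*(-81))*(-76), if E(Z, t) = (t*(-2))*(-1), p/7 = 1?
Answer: 104652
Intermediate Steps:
p = 7 (p = 7*1 = 7)
E(Z, t) = 2*t (E(Z, t) = -2*t*(-1) = 2*t)
z(T) = 7 - T
(z(E(4, -5))*(-81))*(-76) = ((7 - 2*(-5))*(-81))*(-76) = ((7 - 1*(-10))*(-81))*(-76) = ((7 + 10)*(-81))*(-76) = (17*(-81))*(-76) = -1377*(-76) = 104652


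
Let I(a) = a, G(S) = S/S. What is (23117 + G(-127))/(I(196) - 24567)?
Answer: -23118/24371 ≈ -0.94859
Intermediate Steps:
G(S) = 1
(23117 + G(-127))/(I(196) - 24567) = (23117 + 1)/(196 - 24567) = 23118/(-24371) = 23118*(-1/24371) = -23118/24371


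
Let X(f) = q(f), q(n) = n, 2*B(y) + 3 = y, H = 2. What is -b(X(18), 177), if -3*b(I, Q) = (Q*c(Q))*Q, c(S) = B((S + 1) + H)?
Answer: 1848411/2 ≈ 9.2421e+5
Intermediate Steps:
B(y) = -3/2 + y/2
c(S) = S/2 (c(S) = -3/2 + ((S + 1) + 2)/2 = -3/2 + ((1 + S) + 2)/2 = -3/2 + (3 + S)/2 = -3/2 + (3/2 + S/2) = S/2)
X(f) = f
b(I, Q) = -Q³/6 (b(I, Q) = -Q*(Q/2)*Q/3 = -Q²/2*Q/3 = -Q³/6)
-b(X(18), 177) = -(-1)*177³/6 = -(-1)*5545233/6 = -1*(-1848411/2) = 1848411/2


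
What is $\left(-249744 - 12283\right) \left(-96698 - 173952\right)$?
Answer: $70917607550$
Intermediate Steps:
$\left(-249744 - 12283\right) \left(-96698 - 173952\right) = \left(-262027\right) \left(-270650\right) = 70917607550$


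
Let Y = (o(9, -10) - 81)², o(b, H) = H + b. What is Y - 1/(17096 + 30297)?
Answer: 318670531/47393 ≈ 6724.0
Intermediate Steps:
Y = 6724 (Y = ((-10 + 9) - 81)² = (-1 - 81)² = (-82)² = 6724)
Y - 1/(17096 + 30297) = 6724 - 1/(17096 + 30297) = 6724 - 1/47393 = 318670531/47393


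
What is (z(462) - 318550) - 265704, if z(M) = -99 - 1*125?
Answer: -584478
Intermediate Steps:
z(M) = -224 (z(M) = -99 - 125 = -224)
(z(462) - 318550) - 265704 = (-224 - 318550) - 265704 = -318774 - 265704 = -584478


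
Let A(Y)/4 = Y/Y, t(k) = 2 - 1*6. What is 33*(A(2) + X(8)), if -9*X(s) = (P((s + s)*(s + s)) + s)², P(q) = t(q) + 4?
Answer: -308/3 ≈ -102.67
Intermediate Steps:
t(k) = -4 (t(k) = 2 - 6 = -4)
A(Y) = 4 (A(Y) = 4*(Y/Y) = 4*1 = 4)
P(q) = 0 (P(q) = -4 + 4 = 0)
X(s) = -s²/9 (X(s) = -(0 + s)²/9 = -s²/9)
33*(A(2) + X(8)) = 33*(4 - ⅑*8²) = 33*(4 - ⅑*64) = 33*(4 - 64/9) = 33*(-28/9) = -308/3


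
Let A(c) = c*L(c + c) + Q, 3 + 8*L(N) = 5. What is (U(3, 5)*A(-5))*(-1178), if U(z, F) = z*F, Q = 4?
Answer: -97185/2 ≈ -48593.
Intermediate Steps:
L(N) = ¼ (L(N) = -3/8 + (⅛)*5 = -3/8 + 5/8 = ¼)
A(c) = 4 + c/4 (A(c) = c*(¼) + 4 = c/4 + 4 = 4 + c/4)
U(z, F) = F*z
(U(3, 5)*A(-5))*(-1178) = ((5*3)*(4 + (¼)*(-5)))*(-1178) = (15*(4 - 5/4))*(-1178) = (15*(11/4))*(-1178) = (165/4)*(-1178) = -97185/2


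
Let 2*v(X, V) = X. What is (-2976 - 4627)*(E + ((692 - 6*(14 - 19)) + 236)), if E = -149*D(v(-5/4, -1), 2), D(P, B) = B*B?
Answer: -2752286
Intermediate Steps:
v(X, V) = X/2
D(P, B) = B²
E = -596 (E = -149*2² = -149*4 = -596)
(-2976 - 4627)*(E + ((692 - 6*(14 - 19)) + 236)) = (-2976 - 4627)*(-596 + ((692 - 6*(14 - 19)) + 236)) = -7603*(-596 + ((692 - 6*(-5)) + 236)) = -7603*(-596 + ((692 + 30) + 236)) = -7603*(-596 + (722 + 236)) = -7603*(-596 + 958) = -7603*362 = -2752286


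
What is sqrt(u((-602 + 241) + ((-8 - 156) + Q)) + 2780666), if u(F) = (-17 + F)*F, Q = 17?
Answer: sqrt(3047366) ≈ 1745.7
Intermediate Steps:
u(F) = F*(-17 + F)
sqrt(u((-602 + 241) + ((-8 - 156) + Q)) + 2780666) = sqrt(((-602 + 241) + ((-8 - 156) + 17))*(-17 + ((-602 + 241) + ((-8 - 156) + 17))) + 2780666) = sqrt((-361 + (-164 + 17))*(-17 + (-361 + (-164 + 17))) + 2780666) = sqrt((-361 - 147)*(-17 + (-361 - 147)) + 2780666) = sqrt(-508*(-17 - 508) + 2780666) = sqrt(-508*(-525) + 2780666) = sqrt(266700 + 2780666) = sqrt(3047366)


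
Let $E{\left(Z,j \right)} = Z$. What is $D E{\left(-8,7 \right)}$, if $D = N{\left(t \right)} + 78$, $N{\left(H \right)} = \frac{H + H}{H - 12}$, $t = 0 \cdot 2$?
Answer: $-624$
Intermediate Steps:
$t = 0$
$N{\left(H \right)} = \frac{2 H}{-12 + H}$
$D = 78$ ($D = 2 \cdot 0 \frac{1}{-12 + 0} + 78 = 2 \cdot 0 \frac{1}{-12} + 78 = 2 \cdot 0 \left(- \frac{1}{12}\right) + 78 = 0 + 78 = 78$)
$D E{\left(-8,7 \right)} = 78 \left(-8\right) = -624$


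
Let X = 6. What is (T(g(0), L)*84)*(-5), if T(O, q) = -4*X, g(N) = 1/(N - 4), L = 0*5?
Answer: 10080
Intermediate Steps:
L = 0
g(N) = 1/(-4 + N)
T(O, q) = -24 (T(O, q) = -4*6 = -24)
(T(g(0), L)*84)*(-5) = -24*84*(-5) = -2016*(-5) = 10080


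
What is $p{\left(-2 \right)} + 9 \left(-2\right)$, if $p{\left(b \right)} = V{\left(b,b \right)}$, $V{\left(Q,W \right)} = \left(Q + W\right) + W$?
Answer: $-24$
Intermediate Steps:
$V{\left(Q,W \right)} = Q + 2 W$
$p{\left(b \right)} = 3 b$ ($p{\left(b \right)} = b + 2 b = 3 b$)
$p{\left(-2 \right)} + 9 \left(-2\right) = 3 \left(-2\right) + 9 \left(-2\right) = -6 - 18 = -24$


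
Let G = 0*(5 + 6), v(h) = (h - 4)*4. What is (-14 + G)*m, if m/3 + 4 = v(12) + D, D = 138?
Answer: -6972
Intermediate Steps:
v(h) = -16 + 4*h (v(h) = (-4 + h)*4 = -16 + 4*h)
m = 498 (m = -12 + 3*((-16 + 4*12) + 138) = -12 + 3*((-16 + 48) + 138) = -12 + 3*(32 + 138) = -12 + 3*170 = -12 + 510 = 498)
G = 0 (G = 0*11 = 0)
(-14 + G)*m = (-14 + 0)*498 = -14*498 = -6972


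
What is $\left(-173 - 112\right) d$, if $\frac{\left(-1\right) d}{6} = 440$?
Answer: $752400$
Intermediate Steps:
$d = -2640$ ($d = \left(-6\right) 440 = -2640$)
$\left(-173 - 112\right) d = \left(-173 - 112\right) \left(-2640\right) = \left(-285\right) \left(-2640\right) = 752400$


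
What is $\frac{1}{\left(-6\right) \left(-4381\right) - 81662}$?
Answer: $- \frac{1}{55376} \approx -1.8058 \cdot 10^{-5}$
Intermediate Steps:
$\frac{1}{\left(-6\right) \left(-4381\right) - 81662} = \frac{1}{26286 - 81662} = \frac{1}{-55376} = - \frac{1}{55376}$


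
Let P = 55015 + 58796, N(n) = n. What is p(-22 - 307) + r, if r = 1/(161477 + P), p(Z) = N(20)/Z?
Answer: -5505431/90569752 ≈ -0.060787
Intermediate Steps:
P = 113811
p(Z) = 20/Z
r = 1/275288 (r = 1/(161477 + 113811) = 1/275288 ≈ 3.6326e-6)
p(-22 - 307) + r = 20/(-22 - 307) + 1/275288 = 20/(-329) + 1/275288 = 20*(-1/329) + 1/275288 = -20/329 + 1/275288 = -5505431/90569752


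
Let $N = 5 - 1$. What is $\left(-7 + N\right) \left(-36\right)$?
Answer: $108$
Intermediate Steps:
$N = 4$ ($N = 5 - 1 = 4$)
$\left(-7 + N\right) \left(-36\right) = \left(-7 + 4\right) \left(-36\right) = \left(-3\right) \left(-36\right) = 108$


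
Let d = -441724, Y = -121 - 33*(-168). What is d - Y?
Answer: -447147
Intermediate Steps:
Y = 5423 (Y = -121 + 5544 = 5423)
d - Y = -441724 - 1*5423 = -441724 - 5423 = -447147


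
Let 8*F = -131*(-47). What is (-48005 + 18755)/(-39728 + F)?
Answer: 78000/103889 ≈ 0.75080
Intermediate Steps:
F = 6157/8 (F = (-131*(-47))/8 = (1/8)*6157 = 6157/8 ≈ 769.63)
(-48005 + 18755)/(-39728 + F) = (-48005 + 18755)/(-39728 + 6157/8) = -29250/(-311667/8) = -29250*(-8/311667) = 78000/103889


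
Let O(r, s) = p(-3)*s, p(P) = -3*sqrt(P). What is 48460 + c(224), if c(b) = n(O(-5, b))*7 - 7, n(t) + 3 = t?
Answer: 48432 - 4704*I*sqrt(3) ≈ 48432.0 - 8147.6*I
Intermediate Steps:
O(r, s) = -3*I*s*sqrt(3) (O(r, s) = (-3*I*sqrt(3))*s = -3*I*s*sqrt(3))
n(t) = -3 + t
c(b) = -28 - 21*I*b*sqrt(3) (c(b) = (-3 - 3*I*b*sqrt(3))*7 - 7 = (-21 - 21*I*b*sqrt(3)) - 7 = -28 - 21*I*b*sqrt(3))
48460 + c(224) = 48460 + (-28 - 21*I*224*sqrt(3)) = 48460 + (-28 - 4704*I*sqrt(3)) = 48432 - 4704*I*sqrt(3)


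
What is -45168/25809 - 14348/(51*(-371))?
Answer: -193804/195411 ≈ -0.99178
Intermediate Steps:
-45168/25809 - 14348/(51*(-371)) = -45168*1/25809 - 14348/(-18921) = -15056/8603 - 14348*(-1/18921) = -15056/8603 + 844/1113 = -193804/195411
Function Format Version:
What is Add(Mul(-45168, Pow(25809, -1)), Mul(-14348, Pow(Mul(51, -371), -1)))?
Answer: Rational(-193804, 195411) ≈ -0.99178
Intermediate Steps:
Add(Mul(-45168, Pow(25809, -1)), Mul(-14348, Pow(Mul(51, -371), -1))) = Add(Mul(-45168, Rational(1, 25809)), Mul(-14348, Pow(-18921, -1))) = Add(Rational(-15056, 8603), Mul(-14348, Rational(-1, 18921))) = Add(Rational(-15056, 8603), Rational(844, 1113)) = Rational(-193804, 195411)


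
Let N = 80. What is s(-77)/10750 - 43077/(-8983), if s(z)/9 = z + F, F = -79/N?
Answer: 36541815567/7725380000 ≈ 4.7301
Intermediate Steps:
F = -79/80 ≈ -0.98750
s(z) = -711/80 + 9*z (s(z) = 9*(z - 79/80) = 9*(-79/80 + z) = -711/80 + 9*z)
s(-77)/10750 - 43077/(-8983) = (-711/80 + 9*(-77))/10750 - 43077/(-8983) = (-711/80 - 693)*(1/10750) - 43077*(-1/8983) = -56151/80*1/10750 + 43077/8983 = -56151/860000 + 43077/8983 = 36541815567/7725380000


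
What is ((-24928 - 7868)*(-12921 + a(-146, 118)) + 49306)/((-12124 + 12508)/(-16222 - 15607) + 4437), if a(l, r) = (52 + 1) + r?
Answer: 13310833881674/141224889 ≈ 94253.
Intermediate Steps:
a(l, r) = 53 + r
((-24928 - 7868)*(-12921 + a(-146, 118)) + 49306)/((-12124 + 12508)/(-16222 - 15607) + 4437) = ((-24928 - 7868)*(-12921 + (53 + 118)) + 49306)/((-12124 + 12508)/(-16222 - 15607) + 4437) = (-32796*(-12921 + 171) + 49306)/(384/(-31829) + 4437) = (-32796*(-12750) + 49306)/(384*(-1/31829) + 4437) = (418149000 + 49306)/(-384/31829 + 4437) = 418198306/(141224889/31829) = 418198306*(31829/141224889) = 13310833881674/141224889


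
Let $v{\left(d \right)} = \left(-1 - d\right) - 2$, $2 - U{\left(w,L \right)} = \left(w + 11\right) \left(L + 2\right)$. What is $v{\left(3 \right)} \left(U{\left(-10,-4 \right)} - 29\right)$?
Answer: $150$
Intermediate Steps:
$U{\left(w,L \right)} = 2 - \left(2 + L\right) \left(11 + w\right)$ ($U{\left(w,L \right)} = 2 - \left(w + 11\right) \left(L + 2\right) = 2 - \left(11 + w\right) \left(2 + L\right) = 2 - \left(2 + L\right) \left(11 + w\right)$)
$v{\left(d \right)} = -3 - d$
$v{\left(3 \right)} \left(U{\left(-10,-4 \right)} - 29\right) = \left(-3 - 3\right) \left(\left(-20 - -44 - -20 - \left(-4\right) \left(-10\right)\right) - 29\right) = \left(-3 - 3\right) \left(\left(-20 + 44 + 20 - 40\right) - 29\right) = - 6 \left(4 - 29\right) = \left(-6\right) \left(-25\right) = 150$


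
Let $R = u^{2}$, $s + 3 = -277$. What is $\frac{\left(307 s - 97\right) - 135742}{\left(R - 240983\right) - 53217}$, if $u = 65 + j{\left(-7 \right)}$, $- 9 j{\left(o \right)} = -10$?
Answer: $\frac{17965719}{23476175} \approx 0.76527$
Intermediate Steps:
$s = -280$ ($s = -3 - 277 = -280$)
$j{\left(o \right)} = \frac{10}{9}$ ($j{\left(o \right)} = \left(- \frac{1}{9}\right) \left(-10\right) = \frac{10}{9}$)
$u = \frac{595}{9}$ ($u = 65 + \frac{10}{9} = \frac{595}{9} \approx 66.111$)
$R = \frac{354025}{81}$ ($R = \left(\frac{595}{9}\right)^{2} = \frac{354025}{81} \approx 4370.7$)
$\frac{\left(307 s - 97\right) - 135742}{\left(R - 240983\right) - 53217} = \frac{\left(307 \left(-280\right) - 97\right) - 135742}{\left(\frac{354025}{81} - 240983\right) - 53217} = \frac{\left(-85960 - 97\right) - 135742}{\left(\frac{354025}{81} - 240983\right) - 53217} = \frac{-86057 - 135742}{- \frac{19165598}{81} - 53217} = - \frac{221799}{- \frac{23476175}{81}} = \left(-221799\right) \left(- \frac{81}{23476175}\right) = \frac{17965719}{23476175}$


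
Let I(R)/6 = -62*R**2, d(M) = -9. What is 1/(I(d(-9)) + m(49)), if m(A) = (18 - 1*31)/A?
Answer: -49/1476481 ≈ -3.3187e-5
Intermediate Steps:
m(A) = -13/A (m(A) = (18 - 31)/A = -13/A)
I(R) = -372*R**2 (I(R) = 6*(-62*R**2) = -372*R**2)
1/(I(d(-9)) + m(49)) = 1/(-372*(-9)**2 - 13/49) = 1/(-372*81 - 13*1/49) = 1/(-30132 - 13/49) = 1/(-1476481/49) = -49/1476481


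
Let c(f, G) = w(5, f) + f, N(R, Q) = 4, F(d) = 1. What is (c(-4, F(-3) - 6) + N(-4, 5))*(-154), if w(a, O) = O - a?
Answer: 1386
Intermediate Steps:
c(f, G) = -5 + 2*f (c(f, G) = (f - 1*5) + f = (f - 5) + f = (-5 + f) + f = -5 + 2*f)
(c(-4, F(-3) - 6) + N(-4, 5))*(-154) = ((-5 + 2*(-4)) + 4)*(-154) = ((-5 - 8) + 4)*(-154) = (-13 + 4)*(-154) = -9*(-154) = 1386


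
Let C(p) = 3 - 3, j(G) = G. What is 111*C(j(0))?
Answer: 0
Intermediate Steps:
C(p) = 0
111*C(j(0)) = 111*0 = 0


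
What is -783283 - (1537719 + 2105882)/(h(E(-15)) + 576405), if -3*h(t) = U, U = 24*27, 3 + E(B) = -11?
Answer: -451322692088/576189 ≈ -7.8329e+5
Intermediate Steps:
E(B) = -14 (E(B) = -3 - 11 = -14)
U = 648
h(t) = -216 (h(t) = -⅓*648 = -216)
-783283 - (1537719 + 2105882)/(h(E(-15)) + 576405) = -783283 - (1537719 + 2105882)/(-216 + 576405) = -783283 - 3643601/576189 = -451322692088/576189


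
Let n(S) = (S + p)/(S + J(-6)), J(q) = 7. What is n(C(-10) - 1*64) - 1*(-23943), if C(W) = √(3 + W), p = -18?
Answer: 77963089/3256 + 25*I*√7/3256 ≈ 23944.0 + 0.020314*I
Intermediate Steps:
n(S) = (-18 + S)/(7 + S) (n(S) = (S - 18)/(S + 7) = (-18 + S)/(7 + S))
n(C(-10) - 1*64) - 1*(-23943) = (-18 + (√(3 - 10) - 1*64))/(7 + (√(3 - 10) - 1*64)) - 1*(-23943) = (-18 + (√(-7) - 64))/(7 + (√(-7) - 64)) + 23943 = (-18 + (I*√7 - 64))/(7 + (I*√7 - 64)) + 23943 = (-18 + (-64 + I*√7))/(7 + (-64 + I*√7)) + 23943 = (-82 + I*√7)/(-57 + I*√7) + 23943 = 23943 + (-82 + I*√7)/(-57 + I*√7)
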